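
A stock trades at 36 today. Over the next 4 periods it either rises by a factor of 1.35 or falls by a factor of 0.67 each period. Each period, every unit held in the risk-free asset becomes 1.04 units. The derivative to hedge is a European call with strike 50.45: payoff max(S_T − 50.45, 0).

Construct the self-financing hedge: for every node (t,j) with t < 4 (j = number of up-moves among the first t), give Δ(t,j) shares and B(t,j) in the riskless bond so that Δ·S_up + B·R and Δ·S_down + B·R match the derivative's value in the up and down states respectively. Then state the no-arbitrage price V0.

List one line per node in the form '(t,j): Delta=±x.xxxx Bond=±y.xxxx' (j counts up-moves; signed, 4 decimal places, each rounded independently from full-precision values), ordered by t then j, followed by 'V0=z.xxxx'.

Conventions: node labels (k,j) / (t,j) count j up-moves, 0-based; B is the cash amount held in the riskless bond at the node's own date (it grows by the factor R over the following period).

Risk-neutral probability p* = (R−d)/(u−d) = (1.04−0.67)/(1.35−0.67) = 0.5441.
Payoffs at expiry: V(4,0)=0.0000, V(4,1)=0.0000, V(4,2)=0.0000, V(4,3)=8.8942, V(4,4)=69.1242
(3,0): S=10.8275. Δ = (V_up−V_dn)/(S_up−S_dn) = (0.0000−0.0000)/(14.6171−7.2544) = 0.0000. V = [p*·0.0000 + (1−p*)·0.0000]/1.04 = 0.0000. B = V − Δ·S = 0.0000.
(3,1): S=21.8165. Δ = (V_up−V_dn)/(S_up−S_dn) = (0.0000−0.0000)/(29.4523−14.6171) = 0.0000. V = [p*·0.0000 + (1−p*)·0.0000]/1.04 = 0.0000. B = V − Δ·S = 0.0000.
(3,2): S=43.9587. Δ = (V_up−V_dn)/(S_up−S_dn) = (8.8942−0.0000)/(59.3442−29.4523) = 0.2975. V = [p*·8.8942 + (1−p*)·0.0000]/1.04 = 4.6534. B = V − Δ·S = -8.4264.
(3,3): S=88.5735. Δ = (V_up−V_dn)/(S_up−S_dn) = (69.1242−8.8942)/(119.5742−59.3442) = 1.0000. V = [p*·69.1242 + (1−p*)·8.8942]/1.04 = 40.0639. B = V − Δ·S = -48.5096.
(2,0): S=16.1604. Δ = (V_up−V_dn)/(S_up−S_dn) = (0.0000−0.0000)/(21.8165−10.8275) = 0.0000. V = [p*·0.0000 + (1−p*)·0.0000]/1.04 = 0.0000. B = V − Δ·S = 0.0000.
(2,1): S=32.5620. Δ = (V_up−V_dn)/(S_up−S_dn) = (4.6534−0.0000)/(43.9587−21.8165) = 0.2102. V = [p*·4.6534 + (1−p*)·0.0000]/1.04 = 2.4346. B = V − Δ·S = -4.4086.
(2,2): S=65.6100. Δ = (V_up−V_dn)/(S_up−S_dn) = (40.0639−4.6534)/(88.5735−43.9587) = 0.7937. V = [p*·40.0639 + (1−p*)·4.6534]/1.04 = 23.0008. B = V − Δ·S = -29.0734.
(1,0): S=24.1200. Δ = (V_up−V_dn)/(S_up−S_dn) = (2.4346−0.0000)/(32.5620−16.1604) = 0.1484. V = [p*·2.4346 + (1−p*)·0.0000]/1.04 = 1.2738. B = V − Δ·S = -2.3065.
(1,1): S=48.6000. Δ = (V_up−V_dn)/(S_up−S_dn) = (23.0008−2.4346)/(65.6100−32.5620) = 0.6223. V = [p*·23.0008 + (1−p*)·2.4346]/1.04 = 13.1010. B = V − Δ·S = -17.1434.
(0,0): S=36.0000. Δ = (V_up−V_dn)/(S_up−S_dn) = (13.1010−1.2738)/(48.6000−24.1200) = 0.4831. V = [p*·13.1010 + (1−p*)·1.2738]/1.04 = 7.4127. B = V − Δ·S = -9.9803.
As a check, the time-0 holding Δ(0,0)·S0 + B(0,0) comes to 7.4127 — exactly V0.

(0,0): Delta=0.4831 Bond=-9.9803
(1,0): Delta=0.1484 Bond=-2.3065
(1,1): Delta=0.6223 Bond=-17.1434
(2,0): Delta=0.0000 Bond=0.0000
(2,1): Delta=0.2102 Bond=-4.4086
(2,2): Delta=0.7937 Bond=-29.0734
(3,0): Delta=0.0000 Bond=0.0000
(3,1): Delta=0.0000 Bond=0.0000
(3,2): Delta=0.2975 Bond=-8.4264
(3,3): Delta=1.0000 Bond=-48.5096
V0=7.4127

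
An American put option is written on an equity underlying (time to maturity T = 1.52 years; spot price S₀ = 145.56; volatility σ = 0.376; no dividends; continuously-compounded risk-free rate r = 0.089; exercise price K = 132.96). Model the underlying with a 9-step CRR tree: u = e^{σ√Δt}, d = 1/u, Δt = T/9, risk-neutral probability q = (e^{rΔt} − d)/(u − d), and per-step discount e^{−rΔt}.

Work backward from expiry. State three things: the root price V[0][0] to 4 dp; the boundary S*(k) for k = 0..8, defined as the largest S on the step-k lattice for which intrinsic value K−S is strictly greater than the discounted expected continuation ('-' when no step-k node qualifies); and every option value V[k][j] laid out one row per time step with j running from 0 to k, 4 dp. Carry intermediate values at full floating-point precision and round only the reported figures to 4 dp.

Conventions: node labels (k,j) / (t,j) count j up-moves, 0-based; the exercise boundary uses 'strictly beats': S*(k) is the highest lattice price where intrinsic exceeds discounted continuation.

params: Δt=0.16889 u=1.16710 d=0.85683 q=0.51026 e^(-rΔt)=0.98508
t_9 payoffs: 96.7297 83.6099 65.7393 41.3973 8.2405 0.0000 0.0000 0.0000 0.0000 0.0000
t_8: node(8,0) S=42.2844 payoff=90.6756 vs cont=88.6920 → 90.6756 [stop]  node(8,1) S=57.5964 payoff=75.3636 vs cont=73.3800 → 75.3636 [stop]  node(8,2) S=78.4533 payoff=54.5067 vs cont=52.5231 → 54.5067 [stop]  node(8,3) S=106.8628 payoff=26.0972 vs cont=24.1136 → 26.0972 [stop]  node(8,4) S=145.5600 payoff=0.0000 vs cont=3.9755 → 3.9755 [wait]  node(8,5) S=198.2702 payoff=0.0000 vs cont=0.0000 → 0.0000 [wait]  node(8,6) S=270.0680 payoff=0.0000 vs cont=0.0000 → 0.0000 [wait]  node(8,7) S=367.8651 payoff=0.0000 vs cont=0.0000 → 0.0000 [wait]  node(8,8) S=501.0765 payoff=0.0000 vs cont=0.0000 → 0.0000 [wait]  ⇒ S*(8)=106.8628
t_7: node(7,0) S=49.3501 payoff=83.6099 vs cont=81.6263 → 83.6099 [stop]  node(7,1) S=67.2207 payoff=65.7393 vs cont=63.7557 → 65.7393 [stop]  node(7,2) S=91.5627 payoff=41.3973 vs cont=39.4137 → 41.3973 [stop]  node(7,3) S=124.7195 payoff=8.2405 vs cont=14.5885 → 14.5885 [wait]  node(7,4) S=169.8830 payoff=0.0000 vs cont=1.9179 → 1.9179 [wait]  node(7,5) S=231.4010 payoff=0.0000 vs cont=0.0000 → 0.0000 [wait]  node(7,6) S=315.1961 payoff=0.0000 vs cont=0.0000 → 0.0000 [wait]  node(7,7) S=429.3350 payoff=0.0000 vs cont=0.0000 → 0.0000 [wait]  ⇒ S*(7)=91.5627
t_6: node(6,0) S=57.5964 payoff=75.3636 vs cont=73.3800 → 75.3636 [stop]  node(6,1) S=78.4533 payoff=54.5067 vs cont=52.5231 → 54.5067 [stop]  node(6,2) S=106.8628 payoff=26.0972 vs cont=27.3044 → 27.3044 [wait]  node(6,3) S=145.5600 payoff=0.0000 vs cont=8.0021 → 8.0021 [wait]  node(6,4) S=198.2702 payoff=0.0000 vs cont=0.9253 → 0.9253 [wait]  node(6,5) S=270.0680 payoff=0.0000 vs cont=0.0000 → 0.0000 [wait]  node(6,6) S=367.8651 payoff=0.0000 vs cont=0.0000 → 0.0000 [wait]  ⇒ S*(6)=78.4533
t_5: node(5,0) S=67.2207 payoff=65.7393 vs cont=63.7557 → 65.7393 [stop]  node(5,1) S=91.5627 payoff=41.3973 vs cont=40.0205 → 41.3973 [stop]  node(5,2) S=124.7195 payoff=8.2405 vs cont=17.1949 → 17.1949 [wait]  node(5,3) S=169.8830 payoff=0.0000 vs cont=4.3256 → 4.3256 [wait]  node(5,4) S=231.4010 payoff=0.0000 vs cont=0.4464 → 0.4464 [wait]  node(5,5) S=315.1961 payoff=0.0000 vs cont=0.0000 → 0.0000 [wait]  ⇒ S*(5)=91.5627
t_4: node(4,0) S=78.4533 payoff=54.5067 vs cont=52.5231 → 54.5067 [stop]  node(4,1) S=106.8628 payoff=26.0972 vs cont=28.6145 → 28.6145 [wait]  node(4,2) S=145.5600 payoff=0.0000 vs cont=10.4697 → 10.4697 [wait]  node(4,3) S=198.2702 payoff=0.0000 vs cont=2.3112 → 2.3112 [wait]  node(4,4) S=270.0680 payoff=0.0000 vs cont=0.2154 → 0.2154 [wait]  ⇒ S*(4)=78.4533
t_3: node(3,0) S=91.5627 payoff=41.3973 vs cont=40.6790 → 41.3973 [stop]  node(3,1) S=124.7195 payoff=8.2405 vs cont=19.0672 → 19.0672 [wait]  node(3,2) S=169.8830 payoff=0.0000 vs cont=6.2127 → 6.2127 [wait]  node(3,3) S=231.4010 payoff=0.0000 vs cont=1.2233 → 1.2233 [wait]  ⇒ S*(3)=91.5627
t_2: node(2,0) S=106.8628 payoff=26.0972 vs cont=29.5556 → 29.5556 [wait]  node(2,1) S=145.5600 payoff=0.0000 vs cont=12.3215 → 12.3215 [wait]  node(2,2) S=198.2702 payoff=0.0000 vs cont=3.6121 → 3.6121 [wait]  ⇒ S*(2)=-
t_1: node(1,0) S=124.7195 payoff=8.2405 vs cont=20.4520 → 20.4520 [wait]  node(1,1) S=169.8830 payoff=0.0000 vs cont=7.7599 → 7.7599 [wait]  ⇒ S*(1)=-
t_0: node(0,0) S=145.5600 payoff=0.0000 vs cont=13.7673 → 13.7673 [wait]  ⇒ S*(0)=-

price = 13.7673
boundary = - - - 91.5627 78.4533 91.5627 78.4533 91.5627 106.8628
tree:
13.7673
20.4520 7.7599
29.5556 12.3215 3.6121
41.3973 19.0672 6.2127 1.2233
54.5067 28.6145 10.4697 2.3112 0.2154
65.7393 41.3973 17.1949 4.3256 0.4464 0.0000
75.3636 54.5067 27.3044 8.0021 0.9253 0.0000 0.0000
83.6099 65.7393 41.3973 14.5885 1.9179 0.0000 0.0000 0.0000
90.6756 75.3636 54.5067 26.0972 3.9755 0.0000 0.0000 0.0000 0.0000
96.7297 83.6099 65.7393 41.3973 8.2405 0.0000 0.0000 0.0000 0.0000 0.0000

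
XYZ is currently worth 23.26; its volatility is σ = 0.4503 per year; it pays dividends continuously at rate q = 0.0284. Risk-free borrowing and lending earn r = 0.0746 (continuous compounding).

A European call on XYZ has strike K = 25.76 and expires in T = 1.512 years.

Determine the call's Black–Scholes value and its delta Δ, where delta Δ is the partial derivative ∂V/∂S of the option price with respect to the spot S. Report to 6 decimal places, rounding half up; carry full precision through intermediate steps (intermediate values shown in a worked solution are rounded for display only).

price = 4.582708
Δ = 0.561881

σ√T = 0.4503·√1.512 = 0.553704
d₁ = (ln(S/K) + (r−q+σ²/2)T) / (σ√T) = (ln(23.26/25.76) + (0.0746−0.0284+0.4503²/2)·1.512) / 0.553704 = (-0.102088 + 0.223149) / 0.553704 = 0.218638
d₂ = d₁ − σ√T = 0.218638 − 0.553704 = -0.335066
e^{−rT} = 0.893334
e^{−qT} = 0.957968
N(d₁) = 0.586534,  N(d₂) = 0.368788
Call price V = S·e^{−qT}·N(d₁) − K·e^{−rT}·N(d₂) = 13.069349 − 8.486641 = 4.582708
Δ = e^{−qT}·N(d₁) = 0.561881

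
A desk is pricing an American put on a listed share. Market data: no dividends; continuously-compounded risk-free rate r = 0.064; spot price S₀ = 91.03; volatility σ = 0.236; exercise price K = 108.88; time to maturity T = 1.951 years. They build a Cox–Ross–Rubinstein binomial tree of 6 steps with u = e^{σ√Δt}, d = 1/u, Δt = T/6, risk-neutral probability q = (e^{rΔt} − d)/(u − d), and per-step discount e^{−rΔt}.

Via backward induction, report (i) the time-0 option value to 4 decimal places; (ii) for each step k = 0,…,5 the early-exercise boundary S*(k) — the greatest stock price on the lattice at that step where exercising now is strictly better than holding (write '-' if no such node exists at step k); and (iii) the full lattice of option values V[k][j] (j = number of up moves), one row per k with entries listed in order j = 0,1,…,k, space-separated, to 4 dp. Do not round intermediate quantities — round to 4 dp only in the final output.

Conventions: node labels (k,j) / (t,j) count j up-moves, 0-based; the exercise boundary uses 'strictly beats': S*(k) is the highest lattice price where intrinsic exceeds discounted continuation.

Δt=0.32517, u=1.14405, d=0.87409, q=0.54430, disc=e^(-rΔt)=0.97940
k=6 terminal: V=max(K-S,0) → 68.2812 55.7422 39.3305 17.8500 0.0000 0.0000 0.0000
k=5: j=0 S=46.4471 intr=62.4329 cont=60.1905 V=62.4329[EX]; j=1 S=60.7923 intr=48.0877 cont=45.8452 V=48.0877[EX]; j=2 S=79.5682 intr=29.3118 cont=27.0694 V=29.3118[EX]; j=3 S=104.1429 intr=4.7371 cont=7.9667 V=7.9667[hold]; j=4 S=136.3077 intr=0.0000 cont=0.0000 V=0.0000[hold]; j=5 S=178.4066 intr=0.0000 cont=0.0000 V=0.0000[hold]  S*(5)=79.5682
k=4: j=0 S=53.1378 intr=55.7422 cont=53.4998 V=55.7422[EX]; j=1 S=69.5495 intr=39.3305 cont=37.0880 V=39.3305[EX]; j=2 S=91.0300 intr=17.8500 cont=17.3292 V=17.8500[EX]; j=3 S=119.1448 intr=0.0000 cont=3.5556 V=3.5556[hold]; j=4 S=155.9429 intr=0.0000 cont=0.0000 V=0.0000[hold]  S*(4)=91.0300
k=3: j=0 S=60.7923 intr=48.0877 cont=45.8452 V=48.0877[EX]; j=1 S=79.5682 intr=29.3118 cont=27.0694 V=29.3118[EX]; j=2 S=104.1429 intr=4.7371 cont=9.8622 V=9.8622[hold]; j=3 S=136.3077 intr=0.0000 cont=1.5869 V=1.5869[hold]  S*(3)=79.5682
k=2: j=0 S=69.5495 intr=39.3305 cont=37.0880 V=39.3305[EX]; j=1 S=91.0300 intr=17.8500 cont=18.3397 V=18.3397[hold]; j=2 S=119.1448 intr=0.0000 cont=5.2476 V=5.2476[hold]  S*(2)=69.5495
k=1: j=0 S=79.5682 intr=29.3118 cont=27.3304 V=29.3118[EX]; j=1 S=104.1429 intr=4.7371 cont=10.9827 V=10.9827[hold]  S*(1)=79.5682
k=0: j=0 S=91.0300 intr=17.8500 cont=18.9370 V=18.9370[hold]  S*(0)=-

price = 18.9370
boundary = - 79.5682 69.5495 79.5682 91.0300 79.5682
tree:
18.9370
29.3118 10.9827
39.3305 18.3397 5.2476
48.0877 29.3118 9.8622 1.5869
55.7422 39.3305 17.8500 3.5556 0.0000
62.4329 48.0877 29.3118 7.9667 0.0000 0.0000
68.2812 55.7422 39.3305 17.8500 0.0000 0.0000 0.0000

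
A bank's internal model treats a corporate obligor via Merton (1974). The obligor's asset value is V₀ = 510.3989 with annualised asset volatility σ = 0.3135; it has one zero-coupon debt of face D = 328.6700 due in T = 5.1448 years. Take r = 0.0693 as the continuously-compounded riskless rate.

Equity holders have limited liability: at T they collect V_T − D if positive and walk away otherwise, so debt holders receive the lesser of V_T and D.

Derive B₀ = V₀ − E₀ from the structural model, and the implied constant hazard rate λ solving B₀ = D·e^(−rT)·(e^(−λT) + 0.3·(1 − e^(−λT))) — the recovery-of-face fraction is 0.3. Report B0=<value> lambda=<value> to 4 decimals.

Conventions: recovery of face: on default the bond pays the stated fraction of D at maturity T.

B0=214.6953 lambda=0.0195

Apply the equity-as-call identities (strike 328.6700, horizon 5.1448 years):
d₁ = [ln(V₀/D) + (r + σ²/2)T] / (σ√T)
   = [ln(510.3989/328.6700) + (0.0693 + 0.5·0.3135²)·5.1448] / (0.3135·√5.1448)
   = [0.440138 + 0.609356] / 0.711085 = 1.475905
d₂ = d₁ − σ√T = 1.475905 − 0.711085 = 0.764819
N(d₁) = 0.930015,  N(d₂) = 0.777810,  e^(−rT) = 0.700098
E₀ = V₀·N(d₁) − D·e^(−rT)·N(d₂)
   = 510.3989·0.930015 − 328.6700·0.700098·0.777810 = 295.703594
B₀ = V₀ − E₀ = 510.3989 − 295.703594 = 214.695306
e^(−λT) = (B₀·e^(rT)/D − 0.3)/(1 − 0.3) = (214.6953·1.428371/328.6700 − 0.3)/0.7 = 0.90435279
λ = −ln(0.90435279)/5.1448 = 0.019541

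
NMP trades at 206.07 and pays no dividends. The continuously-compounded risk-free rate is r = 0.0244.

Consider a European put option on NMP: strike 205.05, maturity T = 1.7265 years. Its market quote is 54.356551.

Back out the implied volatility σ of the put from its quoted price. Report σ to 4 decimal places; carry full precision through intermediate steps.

sigma = 0.5721

At σ = 0.5721 the Black–Scholes value reproduces the quote:
σ√T = 0.5721·√1.7265 = 0.751719
d₁ = (ln(S/K) + (r+σ²/2)T) / (σ√T) = (ln(206.07/205.05) + (0.0244+0.5721²/2)·1.7265) / 0.751719 = (0.004962 + 0.324667) / 0.751719 = 0.438501
d₂ = d₁ − σ√T = 0.438501 − 0.751719 = -0.313218
e^{−rT} = 0.958748
N(−d₁) = 0.330512,  N(−d₂) = 0.622942
V = K·e^{−rT}·N(−d₂) − S·N(−d₁) = 122.465100 − 68.108549 = 54.356551 (matching the quote); vega is positive throughout, so no other σ reproduces this price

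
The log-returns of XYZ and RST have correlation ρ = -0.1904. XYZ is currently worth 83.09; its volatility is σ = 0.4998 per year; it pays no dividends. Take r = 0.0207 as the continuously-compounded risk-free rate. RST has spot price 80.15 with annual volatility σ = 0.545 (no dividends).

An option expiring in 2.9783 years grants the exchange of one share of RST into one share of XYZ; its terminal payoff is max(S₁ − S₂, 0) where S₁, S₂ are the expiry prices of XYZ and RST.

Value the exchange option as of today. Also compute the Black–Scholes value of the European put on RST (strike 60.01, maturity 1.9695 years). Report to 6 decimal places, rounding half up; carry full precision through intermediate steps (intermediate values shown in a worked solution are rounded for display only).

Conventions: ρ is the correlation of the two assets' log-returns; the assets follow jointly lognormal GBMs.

σ_eff = √(σ₁² + σ₂² − 2ρσ₁σ₂) = √(0.4998² + 0.545² − 2·-0.1904·0.4998·0.545) = 0.806568
d₁ = (ln(S₁/S₂) + (q₂ − q₁ + σ_eff²/2)T) / (σ_eff√T) = (ln(83.09/80.15) + (0.0 − 0.0 + 0.325276)·2.9783) / 1.391955 = 0.721858
d₂ = d₁ − σ_eff√T = 0.721858 − 1.391955 = -0.670097
N(d₁) = 0.764809,  N(d₂) = 0.251398
V = S₁·e^{−q₁T}·N(d₁) − S₂·e^{−q₂T}·N(d₂) = 63.547984 − 20.149553 = 43.398431
[vanilla: RST put K=60.01]
σ√T = 0.545·√1.9695 = 0.764847
d₁ = (ln(S/K) + (r+σ²/2)T) / (σ√T) = (ln(80.15/60.01) + (0.0207+0.545²/2)·1.9695) / 0.764847 = (0.289389 + 0.333264) / 0.764847 = 0.814088
d₂ = d₁ − σ√T = 0.814088 − 0.764847 = 0.049241
e^{−rT} = 0.960051
N(−d₁) = 0.207797,  N(−d₂) = 0.480364
price = K·e^{−rT}·N(−d₂) − S·N(−d₁) = 27.675029 − 16.654951 = 11.020078

exchange price = 43.398431
price(RST put K=60.01) = 11.020078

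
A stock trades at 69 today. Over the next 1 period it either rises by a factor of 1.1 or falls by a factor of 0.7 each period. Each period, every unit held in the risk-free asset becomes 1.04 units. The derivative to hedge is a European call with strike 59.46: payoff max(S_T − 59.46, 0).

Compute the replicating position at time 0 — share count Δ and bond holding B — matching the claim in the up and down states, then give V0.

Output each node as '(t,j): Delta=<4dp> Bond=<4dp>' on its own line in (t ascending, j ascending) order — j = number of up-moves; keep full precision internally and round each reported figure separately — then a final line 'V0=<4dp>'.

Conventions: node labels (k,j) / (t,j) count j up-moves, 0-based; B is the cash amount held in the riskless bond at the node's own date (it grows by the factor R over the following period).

Arbitrage-free pricing uses the up-move probability p* = (R−d)/(u−d) = 0.8500, discounting each step at R = 1.04.
Expiry values: V(1,0)=0.0000, V(1,1)=16.4400
Node (0,0) S=69.0000: V=(p*·16.4400+(1−p*)·0.0000)/1.04=13.4365; Δ=(16.4400−0.0000)/(75.9000−48.3000)=0.5957; B=V−Δ·S=-27.6635
Verification: the root portfolio costs Δ(0,0)·S0 + B(0,0) = 13.4365, matching V0.

(0,0): Delta=0.5957 Bond=-27.6635
V0=13.4365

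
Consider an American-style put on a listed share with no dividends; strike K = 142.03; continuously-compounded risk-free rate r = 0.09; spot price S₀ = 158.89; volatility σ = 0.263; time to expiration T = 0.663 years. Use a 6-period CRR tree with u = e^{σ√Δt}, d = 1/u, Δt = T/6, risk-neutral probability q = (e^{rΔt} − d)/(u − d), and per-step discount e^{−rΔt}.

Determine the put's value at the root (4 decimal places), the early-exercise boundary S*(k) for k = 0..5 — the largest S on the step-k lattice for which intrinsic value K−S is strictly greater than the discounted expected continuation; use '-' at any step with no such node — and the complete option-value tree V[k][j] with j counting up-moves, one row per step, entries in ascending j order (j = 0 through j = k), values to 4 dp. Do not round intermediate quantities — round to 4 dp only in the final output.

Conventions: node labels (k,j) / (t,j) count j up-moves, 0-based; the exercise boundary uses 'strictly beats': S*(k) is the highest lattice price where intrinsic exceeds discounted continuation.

Δt=0.11050, u=1.09136, d=0.91629, q=0.53525, disc=e^(-rΔt)=0.99010
k=6 terminal: V=max(K-S,0) → 47.9956 30.0286 8.6287 0.0000 0.0000 0.0000 0.0000
k=5: j=0 S=102.6254 intr=39.4046 cont=37.9991 V=39.4046[EX]; j=1 S=122.2339 intr=19.7961 cont=18.3906 V=19.7961[EX]; j=2 S=145.5889 intr=0.0000 cont=3.9706 V=3.9706[hold]; j=3 S=173.4063 intr=0.0000 cont=0.0000 V=0.0000[hold]; j=4 S=206.5387 intr=0.0000 cont=0.0000 V=0.0000[hold]; j=5 S=246.0017 intr=0.0000 cont=0.0000 V=0.0000[hold]  S*(5)=122.2339
k=4: j=0 S=112.0014 intr=30.0286 cont=28.6231 V=30.0286[EX]; j=1 S=133.4013 intr=8.6287 cont=11.2135 V=11.2135[hold]; j=2 S=158.8900 intr=0.0000 cont=1.8271 V=1.8271[hold]; j=3 S=189.2488 intr=0.0000 cont=0.0000 V=0.0000[hold]; j=4 S=225.4082 intr=0.0000 cont=0.0000 V=0.0000[hold]  S*(4)=112.0014
k=3: j=0 S=122.2339 intr=19.7961 cont=19.7604 V=19.7961[EX]; j=1 S=145.5889 intr=0.0000 cont=6.1282 V=6.1282[hold]; j=2 S=173.4063 intr=0.0000 cont=0.8407 V=0.8407[hold]; j=3 S=206.5387 intr=0.0000 cont=0.0000 V=0.0000[hold]  S*(3)=122.2339
k=2: j=0 S=133.4013 intr=8.6287 cont=12.3569 V=12.3569[hold]; j=1 S=158.8900 intr=0.0000 cont=3.2655 V=3.2655[hold]; j=2 S=189.2488 intr=0.0000 cont=0.3869 V=0.3869[hold]  S*(2)=-
k=1: j=0 S=145.5889 intr=0.0000 cont=7.4166 V=7.4166[hold]; j=1 S=173.4063 intr=0.0000 cont=1.7076 V=1.7076[hold]  S*(1)=-
k=0: j=0 S=158.8900 intr=0.0000 cont=4.3178 V=4.3178[hold]  S*(0)=-

price = 4.3178
boundary = - - - 122.2339 112.0014 122.2339
tree:
4.3178
7.4166 1.7076
12.3569 3.2655 0.3869
19.7961 6.1282 0.8407 0.0000
30.0286 11.2135 1.8271 0.0000 0.0000
39.4046 19.7961 3.9706 0.0000 0.0000 0.0000
47.9956 30.0286 8.6287 0.0000 0.0000 0.0000 0.0000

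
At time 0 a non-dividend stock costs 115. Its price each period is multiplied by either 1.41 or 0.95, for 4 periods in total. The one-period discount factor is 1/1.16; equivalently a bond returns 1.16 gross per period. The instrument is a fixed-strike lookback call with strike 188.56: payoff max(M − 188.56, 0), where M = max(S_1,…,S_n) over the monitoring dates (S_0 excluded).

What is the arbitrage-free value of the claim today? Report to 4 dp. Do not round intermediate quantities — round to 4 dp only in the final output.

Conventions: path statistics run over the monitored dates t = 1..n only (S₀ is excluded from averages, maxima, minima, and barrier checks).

No-arbitrage gives p* = (R−d)/(u−d) = 0.4565: enumerate every path, weight its payoff by its p*-probability, and discount by R^4.
Enumerate all 2^4 = 16 price paths (U = up ×1.41, D = down ×0.95); each path with k up-moves has probability p*^k·(1−p*)^(4−k).
DDDD: M=109.2500, payoff=0.0000, prob=0.087243
UDDD: M=162.1500, payoff=0.0000, prob=0.073284
DUDD: M=154.0425, payoff=0.0000, prob=0.073284
UUDD: M=228.6315, payoff=40.0715, prob=0.061558
DDUD: M=146.3404, payoff=0.0000, prob=0.073284
UDUD: M=217.1999, payoff=28.6399, prob=0.061558
DUUD: M=217.1999, payoff=28.6399, prob=0.061558
UUUD: M=322.3704, payoff=133.8104, prob=0.051709
DDDU: M=139.0234, payoff=0.0000, prob=0.073284
UDDU: M=206.3399, payoff=17.7799, prob=0.061558
DUDU: M=206.3399, payoff=17.7799, prob=0.061558
UUDU: M=306.2519, payoff=117.6919, prob=0.051709
DDUU: M=206.3399, payoff=17.7799, prob=0.061558
UDUU: M=306.2519, payoff=117.6919, prob=0.051709
DUUU: M=306.2519, payoff=117.6919, prob=0.051709
UUUU: M=454.5423, payoff=265.9823, prob=0.043436
Price = Σ prob·payoff / R^4 = 46.005823 / 1.810639 = 25.4086

price = 25.4086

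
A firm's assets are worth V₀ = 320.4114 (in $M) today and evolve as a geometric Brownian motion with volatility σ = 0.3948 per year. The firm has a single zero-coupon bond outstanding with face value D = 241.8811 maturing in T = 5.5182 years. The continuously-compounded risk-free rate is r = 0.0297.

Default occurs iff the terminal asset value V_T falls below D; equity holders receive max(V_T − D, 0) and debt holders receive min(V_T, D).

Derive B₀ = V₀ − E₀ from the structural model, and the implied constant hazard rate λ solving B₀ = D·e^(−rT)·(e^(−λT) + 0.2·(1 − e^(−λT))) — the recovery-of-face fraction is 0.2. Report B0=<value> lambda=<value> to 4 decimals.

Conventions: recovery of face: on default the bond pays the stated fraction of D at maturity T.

B0=159.3148 lambda=0.0595

Equity is a call on the firm's assets struck at D = 241.8811:
d₁ = [ln(V₀/D) + (r + σ²/2)T] / (σ√T)
   = [ln(320.4114/241.8811) + (0.0297 + 0.5·0.3948²)·5.5182] / (0.3948·√5.5182)
   = [0.281160 + 0.593943] / 0.927419 = 0.943590
d₂ = d₁ − σ√T = 0.943590 − 0.927419 = 0.016171
N(d₁) = 0.827310,  N(d₂) = 0.506451,  e^(−rT) = 0.848835
E₀ = V₀·N(d₁) − D·e^(−rT)·N(d₂)
   = 320.4114·0.827310 − 241.8811·0.848835·0.506451 = 161.096594
B₀ = V₀ − E₀ = 320.4114 − 161.096594 = 159.314806
e^(−λT) = (B₀·e^(rT)/D − 0.2)/(1 − 0.2) = (159.3148·1.178085/241.8811 − 0.2)/0.8 = 0.71993126
λ = −ln(0.71993126)/5.5182 = 0.059548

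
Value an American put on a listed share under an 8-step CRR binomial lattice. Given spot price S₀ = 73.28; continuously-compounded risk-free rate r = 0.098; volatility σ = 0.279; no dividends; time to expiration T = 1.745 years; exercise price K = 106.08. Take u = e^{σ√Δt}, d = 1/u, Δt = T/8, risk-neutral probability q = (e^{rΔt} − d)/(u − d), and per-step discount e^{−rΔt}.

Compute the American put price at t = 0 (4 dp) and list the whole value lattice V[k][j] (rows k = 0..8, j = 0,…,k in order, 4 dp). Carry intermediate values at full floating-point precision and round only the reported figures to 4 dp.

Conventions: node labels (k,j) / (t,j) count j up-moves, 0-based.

params: Δt=0.21813 u=1.13917 d=0.87783 q=0.55014 e^(-rΔt)=0.97885
t_8 payoffs: 80.2417 72.5492 62.5664 49.6117 32.8000 10.9832 0.0000 0.0000 0.0000
k=7: node(7,0) S=29.4343 payoff=76.6457 vs cont=74.4021 → 76.6457 [stop]  node(7,1) S=38.1975 payoff=67.8825 vs cont=65.6390 → 67.8825 [stop]  node(7,2) S=49.5695 payoff=56.5105 vs cont=54.2669 → 56.5105 [stop]  node(7,3) S=64.3273 payoff=41.7527 vs cont=39.5092 → 41.7527 [stop]  node(7,4) S=83.4787 payoff=22.6013 vs cont=20.3578 → 22.6013 [stop]  node(7,5) S=108.3318 payoff=0.0000 vs cont=4.8364 → 4.8364 [wait]  node(7,6) S=140.5842 payoff=0.0000 vs cont=0.0000 → 0.0000 [wait]  node(7,7) S=182.4387 payoff=0.0000 vs cont=0.0000 → 0.0000 [wait]
k=6: node(6,0) S=33.5308 payoff=72.5492 vs cont=70.3056 → 72.5492 [stop]  node(6,1) S=43.5136 payoff=62.5664 vs cont=60.3229 → 62.5664 [stop]  node(6,2) S=56.4683 payoff=49.6117 vs cont=47.3681 → 49.6117 [stop]  node(6,3) S=73.2800 payoff=32.8000 vs cont=30.5565 → 32.8000 [stop]  node(6,4) S=95.0968 payoff=10.9832 vs cont=12.5567 → 12.5567 [wait]  node(6,5) S=123.4088 payoff=0.0000 vs cont=2.1297 → 2.1297 [wait]  node(6,6) S=160.1499 payoff=0.0000 vs cont=0.0000 → 0.0000 [wait]
k=5: node(5,0) S=38.1975 payoff=67.8825 vs cont=65.6390 → 67.8825 [stop]  node(5,1) S=49.5695 payoff=56.5105 vs cont=54.2669 → 56.5105 [stop]  node(5,2) S=64.3273 payoff=41.7527 vs cont=39.5092 → 41.7527 [stop]  node(5,3) S=83.4787 payoff=22.6013 vs cont=21.2051 → 22.6013 [stop]  node(5,4) S=108.3318 payoff=0.0000 vs cont=6.6761 → 6.6761 [wait]  node(5,5) S=140.5842 payoff=0.0000 vs cont=0.9378 → 0.9378 [wait]
k=4: node(4,0) S=43.5136 payoff=62.5664 vs cont=60.3229 → 62.5664 [stop]  node(4,1) S=56.4683 payoff=49.6117 vs cont=47.3681 → 49.6117 [stop]  node(4,2) S=73.2800 payoff=32.8000 vs cont=30.5565 → 32.8000 [stop]  node(4,3) S=95.0968 payoff=10.9832 vs cont=13.5474 → 13.5474 [wait]  node(4,4) S=123.4088 payoff=0.0000 vs cont=3.4448 → 3.4448 [wait]
k=3: node(3,0) S=49.5695 payoff=56.5105 vs cont=54.2669 → 56.5105 [stop]  node(3,1) S=64.3273 payoff=41.7527 vs cont=39.5092 → 41.7527 [stop]  node(3,2) S=83.4787 payoff=22.6013 vs cont=21.7386 → 22.6013 [stop]  node(3,3) S=108.3318 payoff=0.0000 vs cont=7.8205 → 7.8205 [wait]
k=2: node(2,0) S=56.4683 payoff=49.6117 vs cont=47.3681 → 49.6117 [stop]  node(2,1) S=73.2800 payoff=32.8000 vs cont=30.5565 → 32.8000 [stop]  node(2,2) S=95.0968 payoff=10.9832 vs cont=14.1637 → 14.1637 [wait]
k=1: node(1,0) S=64.3273 payoff=41.7527 vs cont=39.5092 → 41.7527 [stop]  node(1,1) S=83.4787 payoff=22.6013 vs cont=22.0705 → 22.6013 [stop]
k=0: node(0,0) S=73.2800 payoff=32.8000 vs cont=30.5565 → 32.8000 [stop]

price = 32.8000
tree:
32.8000
41.7527 22.6013
49.6117 32.8000 14.1637
56.5105 41.7527 22.6013 7.8205
62.5664 49.6117 32.8000 13.5474 3.4448
67.8825 56.5105 41.7527 22.6013 6.6761 0.9378
72.5492 62.5664 49.6117 32.8000 12.5567 2.1297 0.0000
76.6457 67.8825 56.5105 41.7527 22.6013 4.8364 0.0000 0.0000
80.2417 72.5492 62.5664 49.6117 32.8000 10.9832 0.0000 0.0000 0.0000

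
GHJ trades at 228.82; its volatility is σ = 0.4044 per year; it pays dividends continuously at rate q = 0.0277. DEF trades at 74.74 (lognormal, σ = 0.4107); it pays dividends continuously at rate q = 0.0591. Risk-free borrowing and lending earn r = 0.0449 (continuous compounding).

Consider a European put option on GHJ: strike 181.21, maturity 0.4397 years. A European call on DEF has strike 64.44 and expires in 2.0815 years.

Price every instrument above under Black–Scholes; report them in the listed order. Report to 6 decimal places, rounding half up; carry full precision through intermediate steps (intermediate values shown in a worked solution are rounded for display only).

[GHJ put K=181.21]
σ√T = 0.4044·√0.4397 = 0.268157
d₁ = (ln(S/K) + (r−q+σ²/2)T) / (σ√T) = (ln(228.82/181.21) + (0.0449−0.0277+0.4044²/2)·0.4397) / 0.268157 = (0.233279 + 0.043517) / 0.268157 = 1.032216
d₂ = d₁ − σ√T = 1.032216 − 0.268157 = 0.764059
e^{−rT} = 0.980451
e^{−qT} = 0.987894
N(−d₁) = 0.150986,  N(−d₂) = 0.222416
price = K·e^{−rT}·N(−d₂) − S·e^{−qT}·N(−d₁) = 39.516127 − 34.130266 = 5.385861
[DEF call K=64.44]
σ√T = 0.4107·√2.0815 = 0.592534
d₁ = (ln(S/K) + (r−q+σ²/2)T) / (σ√T) = (ln(74.74/64.44) + (0.0449−0.0591+0.4107²/2)·2.0815) / 0.592534 = (0.148281 + 0.145991) / 0.592534 = 0.496633
d₂ = d₁ − σ√T = 0.496633 − 0.592534 = -0.095901
e^{−rT} = 0.910775
e^{−qT} = 0.884249
N(d₁) = 0.690276,  N(d₂) = 0.461800
price = S·e^{−qT}·N(d₁) − K·e^{−rT}·N(d₂) = 45.619487 − 27.103183 = 18.516304

price(GHJ put K=181.21) = 5.385861
price(DEF call K=64.44) = 18.516304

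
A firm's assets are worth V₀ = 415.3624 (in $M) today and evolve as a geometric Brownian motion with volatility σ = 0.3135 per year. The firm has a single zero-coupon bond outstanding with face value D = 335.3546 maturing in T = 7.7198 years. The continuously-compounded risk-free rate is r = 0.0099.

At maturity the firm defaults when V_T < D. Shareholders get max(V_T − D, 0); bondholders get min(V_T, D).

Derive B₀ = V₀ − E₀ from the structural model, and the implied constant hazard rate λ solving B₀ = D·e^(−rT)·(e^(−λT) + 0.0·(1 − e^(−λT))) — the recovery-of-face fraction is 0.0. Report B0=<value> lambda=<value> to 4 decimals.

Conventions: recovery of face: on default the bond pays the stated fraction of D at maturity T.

Equity is a call on the firm's assets struck at D = 335.3546:
d₁ = [ln(V₀/D) + (r + σ²/2)T] / (σ√T)
   = [ln(415.3624/335.3546) + (0.0099 + 0.5·0.3135²)·7.7198] / (0.3135·√7.7198)
   = [0.213963 + 0.455786] / 0.871045 = 0.768902
d₂ = d₁ − σ√T = 0.768902 − 0.871045 = -0.102143
N(d₁) = 0.779024,  N(d₂) = 0.459322,  e^(−rT) = 0.926421
E₀ = V₀·N(d₁) − D·e^(−rT)·N(d₂)
   = 415.3624·0.779024 − 335.3546·0.926421·0.459322 = 180.875489
B₀ = V₀ − E₀ = 415.3624 − 180.875489 = 234.486911
e^(−λT) = (B₀·e^(rT)/D − 0)/(1 − 0) = (234.4869·1.079422/335.3546 − 0)/1 = 0.75475451
λ = −ln(0.75475451)/7.7198 = 0.036447

B0=234.4869 lambda=0.0364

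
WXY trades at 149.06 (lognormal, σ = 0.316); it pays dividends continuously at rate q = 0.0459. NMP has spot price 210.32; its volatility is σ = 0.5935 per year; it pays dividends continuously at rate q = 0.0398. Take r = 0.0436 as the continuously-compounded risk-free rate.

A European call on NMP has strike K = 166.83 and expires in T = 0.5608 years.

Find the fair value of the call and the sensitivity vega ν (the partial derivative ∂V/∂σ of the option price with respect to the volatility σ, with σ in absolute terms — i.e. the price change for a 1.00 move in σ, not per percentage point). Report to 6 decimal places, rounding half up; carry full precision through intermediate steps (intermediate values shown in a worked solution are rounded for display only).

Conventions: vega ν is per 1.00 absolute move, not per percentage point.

σ√T = 0.5935·√0.5608 = 0.444452
d₁ = (ln(S/K) + (r−q+σ²/2)T) / (σ√T) = (ln(210.32/166.83) + (0.0436−0.0398+0.5935²/2)·0.5608) / 0.444452 = (0.231655 + 0.100900) / 0.444452 = 0.748235
d₂ = d₁ − σ√T = 0.748235 − 0.444452 = 0.303784
e^{−rT} = 0.975846
e^{−qT} = 0.977927
N(d₁) = 0.772841,  N(d₂) = 0.619354
Call price V = S·e^{−qT}·N(d₁) − K·e^{−rT}·N(d₂) = 158.956135 − 100.830967 = 58.125167
φ(d₁) = (1/√(2π))·e^{−d₁²/2} = 0.301536
ν = S·e^{−qT}·φ(d₁)·√T = 46.444043

price = 58.125167
ν = 46.444043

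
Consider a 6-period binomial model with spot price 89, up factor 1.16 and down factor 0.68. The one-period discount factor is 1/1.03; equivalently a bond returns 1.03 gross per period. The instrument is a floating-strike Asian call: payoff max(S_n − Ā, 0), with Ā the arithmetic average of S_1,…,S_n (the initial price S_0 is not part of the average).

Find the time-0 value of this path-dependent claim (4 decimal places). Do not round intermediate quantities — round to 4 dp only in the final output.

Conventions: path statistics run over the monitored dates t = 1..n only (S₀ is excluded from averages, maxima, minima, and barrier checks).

Risk-neutral up-probability p* = (R−d)/(u−d) = (1.03−0.68)/(1.16−0.68) = 0.7292; the claim prices as the p*-weighted sum of path payoffs discounted by R^6.
Enumerate all 2^6 = 64 price paths (U = up ×1.16, D = down ×0.68); each path with k up-moves has probability p*^k·(1−p*)^(6−k).
DDDDDD: Ā=28.4044, payoff=0.0000, prob=0.000395
UDDDDD: Ā=48.4546, payoff=0.0000, prob=0.001063
DUDDDD: Ā=41.3346, payoff=0.0000, prob=0.001063
UUDDDD: Ā=70.5120, payoff=0.0000, prob=0.002861
DDUDDD: Ā=36.4930, payoff=0.0000, prob=0.001063
UDUDDD: Ā=62.2528, payoff=0.0000, prob=0.002861
DUUDDD: Ā=55.1328, payoff=0.0000, prob=0.002861
UUUDDD: Ā=94.0501, payoff=0.0000, prob=0.007702
DDDUDD: Ā=33.2008, payoff=0.0000, prob=0.001063
UDDUDD: Ā=56.6366, payoff=0.0000, prob=0.002861
DUDUDD: Ā=49.5166, payoff=0.0000, prob=0.002861
UUDUDD: Ā=84.4695, payoff=0.0000, prob=0.007702
DDUUDD: Ā=44.6750, payoff=0.0000, prob=0.002861
UDUUDD: Ā=76.2103, payoff=0.0000, prob=0.007702
DUUUDD: Ā=69.0903, payoff=0.0000, prob=0.007702
UUUUDD: Ā=117.8599, payoff=0.0000, prob=0.020735
DDDDUD: Ā=30.9620, payoff=0.0000, prob=0.001063
UDDDUD: Ā=52.8175, payoff=0.0000, prob=0.002861
DUDDUD: Ā=45.6975, payoff=0.0000, prob=0.002861
UUDDUD: Ā=77.9546, payoff=0.0000, prob=0.007702
DDUDUD: Ā=40.8559, payoff=0.0000, prob=0.002861
UDUDUD: Ā=69.6954, payoff=0.0000, prob=0.007702
DUUDUD: Ā=62.5754, payoff=0.0000, prob=0.007702
UUUDUD: Ā=106.7463, payoff=0.0000, prob=0.020735
DDDUUD: Ā=37.5636, payoff=0.0000, prob=0.002861
UDDUUD: Ā=64.0792, payoff=0.0000, prob=0.007702
DUDUUD: Ā=56.9592, payoff=0.0000, prob=0.007702
UUDUUD: Ā=97.1656, payoff=0.0000, prob=0.020735
DDUUUD: Ā=52.1176, payoff=0.0000, prob=0.007702
UDUUUD: Ā=88.9064, payoff=0.0000, prob=0.020735
DUUUUD: Ā=81.7864, payoff=0.0000, prob=0.020735
UUUUUD: Ā=139.5180, payoff=0.0000, prob=0.055826
DDDDDU: Ā=29.4396, payoff=0.0000, prob=0.001063
UDDDDU: Ā=50.2206, payoff=0.0000, prob=0.002861
DUDDDU: Ā=43.1006, payoff=0.0000, prob=0.002861
UUDDDU: Ā=73.5245, payoff=0.0000, prob=0.007702
DDUDDU: Ā=38.2590, payoff=0.0000, prob=0.002861
UDUDDU: Ā=65.2653, payoff=0.0000, prob=0.007702
DUUDDU: Ā=58.1453, payoff=0.0000, prob=0.007702
UUUDDU: Ā=99.1891, payoff=0.0000, prob=0.020735
DDDUDU: Ā=34.9667, payoff=0.0000, prob=0.002861
UDDUDU: Ā=59.6491, payoff=0.0000, prob=0.007702
DUDUDU: Ā=52.5291, payoff=0.0000, prob=0.007702
UUDUDU: Ā=89.6084, payoff=0.0000, prob=0.020735
DDUUDU: Ā=47.6875, payoff=0.0000, prob=0.007702
UDUUDU: Ā=81.3492, payoff=0.0000, prob=0.020735
DUUUDU: Ā=74.2292, payoff=0.2851, prob=0.020735
UUUUDU: Ā=126.6263, payoff=0.4864, prob=0.055826
DDDDUU: Ā=32.7279, payoff=0.0000, prob=0.002861
UDDDUU: Ā=55.8300, payoff=0.0000, prob=0.007702
DUDDUU: Ā=48.7100, payoff=0.0000, prob=0.007702
UUDDUU: Ā=83.0935, payoff=0.0000, prob=0.020735
DDUDUU: Ā=43.8684, payoff=0.0000, prob=0.007702
UDUDUU: Ā=74.8343, payoff=0.0000, prob=0.020735
DUUDUU: Ā=67.7143, payoff=6.8000, prob=0.020735
UUUDUU: Ā=115.5127, payoff=11.6000, prob=0.055826
DDDUUU: Ā=40.5761, payoff=3.1047, prob=0.007702
UDDUUU: Ā=69.2181, payoff=5.2962, prob=0.020735
DUDUUU: Ā=62.0981, payoff=12.4162, prob=0.020735
UUDUUU: Ā=105.9320, payoff=21.1807, prob=0.055826
DDUUUU: Ā=57.2565, payoff=17.2578, prob=0.020735
UDUUUU: Ā=97.6728, payoff=29.4399, prob=0.055826
DUUUUU: Ā=90.5528, payoff=36.5599, prob=0.055826
UUUUUU: Ā=154.4725, payoff=62.3668, prob=0.150301
Price = Σ prob·payoff / R^6 = 15.811382 / 1.194052 = 13.2418

price = 13.2418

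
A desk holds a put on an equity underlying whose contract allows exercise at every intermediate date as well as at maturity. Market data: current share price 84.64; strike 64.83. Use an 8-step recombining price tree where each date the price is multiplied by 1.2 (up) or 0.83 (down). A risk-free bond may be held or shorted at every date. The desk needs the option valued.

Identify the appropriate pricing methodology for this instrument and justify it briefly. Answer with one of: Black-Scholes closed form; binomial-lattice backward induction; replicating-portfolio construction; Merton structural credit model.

Key observation: early exercise of the strike-64.83 put must be checked at each of the 8 dates (spot 84.64), which forces a node-by-node comparison of intrinsic and continuation value backward from expiry.

framework: binomial-lattice backward induction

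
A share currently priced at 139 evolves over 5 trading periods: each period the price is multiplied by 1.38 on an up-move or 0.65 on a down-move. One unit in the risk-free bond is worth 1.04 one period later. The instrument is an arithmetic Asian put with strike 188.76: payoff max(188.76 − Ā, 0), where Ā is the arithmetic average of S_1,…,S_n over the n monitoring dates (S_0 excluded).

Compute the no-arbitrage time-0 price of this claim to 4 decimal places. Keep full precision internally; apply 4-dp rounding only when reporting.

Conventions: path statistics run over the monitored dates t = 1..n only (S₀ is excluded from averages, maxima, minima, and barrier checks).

price = 45.5186

Under the martingale measure an up-move has probability p* = 0.5342; value the claim as the probability-weighted average of per-path payoffs, discounted 5 periods at R = 1.04.
Enumerate all 2^5 = 32 price paths (U = up ×1.38, D = down ×0.65); each path with k up-moves has probability p*^k·(1−p*)^(5−k).
DDDDD: Ā=45.6382, payoff=143.1218, prob=0.021917
UDDDD: Ā=96.8933, payoff=91.8667, prob=0.025140
DUDDD: Ā=76.5993, payoff=112.1607, prob=0.025140
UUDDD: Ā=162.6262, payoff=26.1338, prob=0.028837
DDUDD: Ā=63.4082, payoff=125.3518, prob=0.025140
UDUDD: Ā=134.6205, payoff=54.1395, prob=0.028837
DUUDD: Ā=114.3265, payoff=74.4335, prob=0.028837
UUUDD: Ā=242.7240, payoff=0.0000, prob=0.033078
DDDUD: Ā=54.8340, payoff=133.9260, prob=0.025140
UDDUD: Ā=116.4168, payoff=72.3432, prob=0.028837
DUDUD: Ā=96.1228, payoff=92.6372, prob=0.028837
UUDUD: Ā=204.0761, payoff=0.0000, prob=0.033078
DDUUD: Ā=82.9317, payoff=105.8283, prob=0.028837
UDUUD: Ā=176.0704, payoff=12.6896, prob=0.033078
DUUUD: Ā=155.7764, payoff=32.9836, prob=0.033078
UUUUD: Ā=330.7253, payoff=0.0000, prob=0.037942
DDDDU: Ā=49.2608, payoff=139.4992, prob=0.025140
UDDDU: Ā=104.5844, payoff=84.1756, prob=0.028837
DUDDU: Ā=84.2904, payoff=104.4696, prob=0.028837
UUDDU: Ā=178.9550, payoff=9.8050, prob=0.033078
DDUDU: Ā=71.0993, payoff=117.6607, prob=0.028837
UDUDU: Ā=150.9493, payoff=37.8107, prob=0.033078
DUUDU: Ā=130.6553, payoff=58.1047, prob=0.033078
UUUDU: Ā=277.3912, payoff=0.0000, prob=0.037942
DDDUU: Ā=62.5251, payoff=126.2349, prob=0.028837
UDDUU: Ā=132.7455, payoff=56.0145, prob=0.033078
DUDUU: Ā=112.4515, payoff=76.3085, prob=0.033078
UUDUU: Ā=238.7433, payoff=0.0000, prob=0.037942
DDUUU: Ā=99.2604, payoff=89.4996, prob=0.033078
UDUUU: Ā=210.7375, payoff=0.0000, prob=0.037942
DUUUU: Ā=190.4435, payoff=0.0000, prob=0.037942
UUUUU: Ā=404.3263, payoff=0.0000, prob=0.043522
Price = Σ prob·payoff / R^5 = 55.380373 / 1.216653 = 45.5186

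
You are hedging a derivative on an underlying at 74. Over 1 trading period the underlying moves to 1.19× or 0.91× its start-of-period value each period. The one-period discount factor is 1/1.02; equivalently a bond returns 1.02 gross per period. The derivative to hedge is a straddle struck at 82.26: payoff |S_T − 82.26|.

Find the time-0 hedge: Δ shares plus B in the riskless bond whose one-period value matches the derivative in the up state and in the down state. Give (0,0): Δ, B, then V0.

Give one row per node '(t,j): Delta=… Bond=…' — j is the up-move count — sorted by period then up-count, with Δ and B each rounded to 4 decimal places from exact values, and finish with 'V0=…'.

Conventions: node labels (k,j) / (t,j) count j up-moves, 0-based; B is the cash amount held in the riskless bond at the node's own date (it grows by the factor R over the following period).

(0,0): Delta=-0.4402 Bond=43.6863
V0=11.1148

Arbitrage-free pricing uses the up-move probability p* = (R−d)/(u−d) = 0.3929, discounting each step at R = 1.02.
Terminal payoffs: V(1,0)=14.9200, V(1,1)=5.8000
  t=0,j=0: stock 74.0000 → up 88.0600 (V=5.8000), down 67.3400 (V=14.9200). Price 11.1148; hedge Δ=-0.4402, bond B=43.6863.
Verification: the root portfolio costs Δ(0,0)·S0 + B(0,0) = 11.1148, matching V0.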